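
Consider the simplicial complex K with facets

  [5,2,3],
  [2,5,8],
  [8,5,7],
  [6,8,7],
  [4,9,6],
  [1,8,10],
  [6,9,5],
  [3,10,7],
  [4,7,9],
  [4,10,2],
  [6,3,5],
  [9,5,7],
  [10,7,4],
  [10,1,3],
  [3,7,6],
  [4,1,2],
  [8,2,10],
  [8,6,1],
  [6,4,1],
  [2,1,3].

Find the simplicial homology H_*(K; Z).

H_0 = Z,  H_1 = Z × Z/2,  H_2 = 0.

Order the vertices as 1 < 2 < 3 < 4 < 5 < 6 < 7 < 8 < 9 < 10. Listing each simplex with vertices in this order, K has dimension 2 with simplices:

  0-simplices (10): [1], [2], [3], [4], [5], [6], [7], [8], [9], [10]
  1-simplices (30): (30 of them)
  2-simplices (20): (20 of them)

giving chain groups C_0 ≅ Z^10, C_1 ≅ Z^30, C_2 ≅ Z^20.

The boundary map ∂_1: C_1 → C_0 is given by ∂[p,q] = [q] − [p].
This gives a 10×30 integer matrix of rank 9; reducing to Smith normal form yields diagonal entries (1,1,1,1,1,1,1,1,1).

Boundary ∂_2: C_2 → C_1 sends each 2-simplex [p,q,r] to [q,r] − [p,r] + [p,q]. For instance
  ∂[2,4,10] = [4,10] − [2,10] + [2,4],
  ∂[3,5,6] = [5,6] − [3,6] + [3,5].
As a 30×20 matrix over Z this has rank 20, with invariant factors (1,1,1,1,1,1,1,1,1,1,1,1,1,1,1,1,1,1,1,2).

Now H_k = ker ∂_k / im ∂_{k+1}, so:

  H_0: rank C_0 − rank ∂_1 = 10 − 9 = 1, and the invariant factors of ∂_1 are all 1, so H_0 = Z.
  H_1: rank ker ∂_1 − rank ∂_2 = (30 − 9) − 20 = 1, and ∂_2 has invariant factor 2 > 1, so H_1 = Z × Z/2.
  H_2: rank ker ∂_2 − rank ∂_3 = (20 − 20) − 0 = 0, and there is no ∂_3, so H_2 = 0.

As a check, the Euler characteristic is 10 − 30 + 20 = 0, which agrees with 1 − 1 + 0 = 0.
(K is a triangulation of the Klein bottle.)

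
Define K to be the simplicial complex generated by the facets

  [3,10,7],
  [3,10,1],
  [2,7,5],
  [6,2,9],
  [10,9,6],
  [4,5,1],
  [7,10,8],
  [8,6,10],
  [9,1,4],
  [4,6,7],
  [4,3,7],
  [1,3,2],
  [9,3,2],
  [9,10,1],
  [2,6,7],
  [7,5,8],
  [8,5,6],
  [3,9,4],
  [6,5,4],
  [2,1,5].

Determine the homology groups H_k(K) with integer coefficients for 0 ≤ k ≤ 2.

Take the total order 1 < 2 < 3 < 4 < 5 < 6 < 7 < 8 < 9 < 10 on the vertex set. Then K (dimension 2) consists of the simplices:

  0-simplices (10): [1], [2], [3], [4], [5], [6], [7], [8], [9], [10]
  1-simplices (30): (30 of them)
  2-simplices (20): (20 of them)

so the chain groups are C_0 ≅ Z^10, C_1 ≅ Z^30, C_2 ≅ Z^20.

The boundary map ∂_1: C_1 → C_0 sends each edge [p,q] (with p < q) to q − p.
The resulting 10×30 matrix has rank 9, and its Smith normal form has invariant factors (1,1,1,1,1,1,1,1,1).

The boundary map ∂_2: C_2 → C_1 acts by ∂[p,q,r] = [q,r] − [p,r] + [p,q]. For instance
  ∂[1,2,3] = [2,3] − [1,3] + [1,2],
  ∂[3,4,7] = [4,7] − [3,7] + [3,4].
The 30×20 boundary matrix has rank 20 and Smith normal form diag(1,1,1,1,1,1,1,1,1,1,1,1,1,1,1,1,1,1,1,2).

From H_k ≅ ker(∂_k) / im(∂_{k+1}) we obtain:

  H_0: rank C_0 − rank ∂_1 = 10 − 9 = 1, and the invariant factors of ∂_1 are all 1, so H_0 ≅ Z.
  H_1: rank ker ∂_1 − rank ∂_2 = (30 − 9) − 20 = 1, and ∂_2 has invariant factor 2 > 1, so H_1 ≅ Z ⊕ Z/2.
  H_2: rank ker ∂_2 − rank ∂_3 = (20 − 20) − 0 = 0, and there is no ∂_3, so H_2 ≅ 0.

H_0 = Z,  H_1 = Z ⊕ Z/2,  H_2 = 0.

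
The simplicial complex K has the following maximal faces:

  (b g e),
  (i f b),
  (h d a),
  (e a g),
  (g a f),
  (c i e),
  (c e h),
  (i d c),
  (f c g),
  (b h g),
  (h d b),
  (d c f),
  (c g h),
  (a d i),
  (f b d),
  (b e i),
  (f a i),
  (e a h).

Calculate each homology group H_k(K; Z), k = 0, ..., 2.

H_0 = Z,  H_1 = Z ⊕ Z/2,  H_2 = 0.

We work with the vertex ordering a < b < c < d < e < f < g < h < i. The simplices of K, each written with vertices in increasing order, are:

  0-simplices (9): a, b, c, d, e, f, g, h, i
  1-simplices (27): ad, ae, af, ag, ah, ai, bd, be, bf, bg, bh, bi, cd, ce, cf, cg, ch, ci, df, dh, di, eg, eh, ei, fg, fi, gh
  2-simplices (18): adh, adi, aeg, aeh, afg, afi, bdf, bdh, beg, bei, bfi, bgh, cdf, cdi, ceh, cei, cfg, cgh

Hence C_0 ≅ Z^9, C_1 ≅ Z^27, C_2 ≅ Z^18.

Boundary ∂_1: C_1 → C_0 is given by ∂[p,q] = [q] − [p].
The resulting 9×27 matrix has rank 8, and its Smith normal form has invariant factors (1,1,1,1,1,1,1,1).

Boundary ∂_2: C_2 → C_1 acts by ∂[p,q,r] = [q,r] − [p,r] + [p,q]. For instance
  ∂bdh = dh − bh + bd,
  ∂afi = fi − ai + af.
The resulting 27×18 matrix has rank 18, and its Smith normal form has invariant factors (1,1,1,1,1,1,1,1,1,1,1,1,1,1,1,1,1,2).

Now H_k = ker ∂_k / im ∂_{k+1}, so:

  H_0: rank C_0 − rank ∂_1 = 9 − 8 = 1, and the invariant factors of ∂_1 are all 1, so H_0 = Z.
  H_1: rank ker ∂_1 − rank ∂_2 = (27 − 8) − 18 = 1, and ∂_2 has invariant factor 2 > 1, so H_1 = Z ⊕ Z/2.
  H_2: rank ker ∂_2 − rank ∂_3 = (18 − 18) − 0 = 0, and there is no ∂_3, so H_2 = 0.

As a check, the Euler characteristic is 9 − 27 + 18 = 0, which agrees with 1 − 1 + 0 = 0.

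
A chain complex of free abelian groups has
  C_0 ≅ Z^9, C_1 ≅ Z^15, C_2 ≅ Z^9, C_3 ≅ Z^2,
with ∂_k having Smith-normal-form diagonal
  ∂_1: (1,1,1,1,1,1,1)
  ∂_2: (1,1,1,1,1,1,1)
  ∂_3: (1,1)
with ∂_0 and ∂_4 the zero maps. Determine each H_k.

H_0: b_0 = 9 − 0 − 7 = 2; torsion from ∂_1 factors > 1: none. So H_0 ≅ Z^2.
H_1: b_1 = 15 − 7 − 7 = 1; torsion from ∂_2 factors > 1: none. So H_1 ≅ Z.
H_2: b_2 = 9 − 7 − 2 = 0; torsion from ∂_3 factors > 1: none. So H_2 ≅ 0.
H_3: b_3 = 2 − 2 − 0 = 0; torsion from ∂_4 factors > 1: none. So H_3 ≅ 0.

H_0 ≅ Z^2,  H_1 ≅ Z,  H_2 = 0,  H_3 = 0.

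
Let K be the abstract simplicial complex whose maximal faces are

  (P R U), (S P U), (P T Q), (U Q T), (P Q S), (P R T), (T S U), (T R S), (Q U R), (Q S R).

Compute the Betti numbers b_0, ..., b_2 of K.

Fix the vertex order P < Q < R < S < T < U and write every simplex with vertices in increasing order. Then dim K = 2 and the simplices of K are:

  0-simplices (6): P, Q, R, S, T, U
  1-simplices (15): PQ, PR, PS, PT, PU, QR, QS, QT, QU, RS, RT, RU, ST, SU, TU
  2-simplices (10): PQS, PQT, PRT, PRU, PSU, QRS, QRU, QTU, RST, STU

so the chain groups are C_0 ≅ Z^6, C_1 ≅ Z^15, C_2 ≅ Z^10.

The boundary map ∂_1: C_1 → C_0 is given by ∂[p,q] = [q] − [p]. For instance
  ∂PU = U − P.
The resulting 6×15 matrix has rank 5, and its Smith normal form has invariant factors (1,1,1,1,1).

∂_2: C_2 → C_1 sends each 2-simplex [p,q,r] to [q,r] − [p,r] + [p,q]. For instance
  ∂PQS = QS − PS + PQ,
  ∂QRU = RU − QU + QR.
This gives a 15×10 integer matrix of rank 10; reducing to Smith normal form yields diagonal entries (1,1,1,1,1,1,1,1,1,2).

Computing H_k = (kernel of ∂_k) / (image of ∂_{k+1}):

  H_0: rank C_0 − rank ∂_1 = 6 − 5 = 1, and the invariant factors of ∂_1 are all 1, so H_0 ≅ Z.
  H_1: rank ker ∂_1 − rank ∂_2 = (15 − 5) − 10 = 0, and ∂_2 has invariant factor 2 > 1, so H_1 ≅ Z/2.
  H_2: rank ker ∂_2 − rank ∂_3 = (10 − 10) − 0 = 0, and there is no ∂_3, so H_2 ≅ 0.

As a check, the Euler characteristic is 6 − 15 + 10 = 1, which agrees with 1 − 0 + 0 = 1.

Hence the Betti numbers are b_0 = 1, b_1 = 0, b_2 = 0.

b_0 = 1, b_1 = 0, b_2 = 0.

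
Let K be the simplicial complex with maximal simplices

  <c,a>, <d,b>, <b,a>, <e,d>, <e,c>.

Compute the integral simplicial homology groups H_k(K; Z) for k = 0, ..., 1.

Fix the vertex order a < b < c < d < e and write every simplex with vertices in increasing order. Then dim K = 1 and the simplices of K are:

  0-simplices (5): a, b, c, d, e
  1-simplices (5): ab, ac, bd, ce, de

giving chain groups C_0 ≅ Z^5, C_1 ≅ Z^5.

Boundary ∂_1: C_1 → C_0 sends each edge [p,q] (with p < q) to q − p. For instance
  ∂ce = e − c.
As a 5×5 matrix over Z this has rank 4, with invariant factors (1,1,1,1).

Reading off H_k = ker ∂_k / im ∂_{k+1}:

  H_0: rank C_0 − rank ∂_1 = 5 − 4 = 1, and the invariant factors of ∂_1 are all 1, so H_0 ≅ Z.
  H_1: rank ker ∂_1 − rank ∂_2 = (5 − 4) − 0 = 1, and there is no ∂_2, so H_1 ≅ Z.

H_0 ≅ Z,  H_1 ≅ Z.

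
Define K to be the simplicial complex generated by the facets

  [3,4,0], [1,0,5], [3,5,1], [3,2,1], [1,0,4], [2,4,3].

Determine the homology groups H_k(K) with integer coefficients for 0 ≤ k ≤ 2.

Take the total order 0 < 1 < 2 < 3 < 4 < 5 on the vertex set. Then K (dimension 2) consists of the simplices:

  0-simplices (6): [0], [1], [2], [3], [4], [5]
  1-simplices (12): [0,1], [0,3], [0,4], [0,5], [1,2], [1,3], [1,4], [1,5], [2,3], [2,4], [3,4], [3,5]
  2-simplices (6): [0,1,4], [0,1,5], [0,3,4], [1,2,3], [1,3,5], [2,3,4]

Hence C_0 ≅ Z^6, C_1 ≅ Z^12, C_2 ≅ Z^6.

Boundary ∂_1: C_1 → C_0 maps an edge to its endpoints' difference, ∂[p,q] = q − p.
The resulting 6×12 matrix has rank 5, and its Smith normal form has invariant factors (1,1,1,1,1).

Boundary ∂_2: C_2 → C_1 maps a triangle to the signed sum of its edges. For instance
  ∂[1,3,5] = [3,5] − [1,5] + [1,3],
  ∂[0,1,4] = [1,4] − [0,4] + [0,1].
This gives a 12×6 integer matrix of rank 6; reducing to Smith normal form yields diagonal entries (1,1,1,1,1,1).

From H_k ≅ ker(∂_k) / im(∂_{k+1}) we obtain:

  H_0: rank C_0 − rank ∂_1 = 6 − 5 = 1, and the invariant factors of ∂_1 are all 1, so H_0 ≅ Z.
  H_1: rank ker ∂_1 − rank ∂_2 = (12 − 5) − 6 = 1, and the invariant factors of ∂_2 are all 1, so H_1 ≅ Z.
  H_2: rank ker ∂_2 − rank ∂_3 = (6 − 6) − 0 = 0, and there is no ∂_3, so H_2 ≅ 0.

As a check, the Euler characteristic is 6 − 12 + 6 = 0, which agrees with 1 − 1 + 0 = 0.

H_0 ≅ Z,  H_1 ≅ Z,  H_2 = 0.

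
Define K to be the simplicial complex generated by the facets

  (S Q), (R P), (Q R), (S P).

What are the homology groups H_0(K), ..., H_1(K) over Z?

H_0 = Z,  H_1 = Z.

Fix the vertex order P < Q < R < S and write every simplex with vertices in increasing order. Then dim K = 1 and the simplices of K are:

  0-simplices (4): P, Q, R, S
  1-simplices (4): PR, PS, QR, QS

so the chain groups are C_0 ≅ Z^4, C_1 ≅ Z^4.

Boundary ∂_1: C_1 → C_0 maps an edge to its endpoints' difference, ∂[p,q] = q − p. For instance
  ∂QR = R − Q.
As a 4×4 matrix over Z this has rank 3, with invariant factors (1,1,1).

Now H_k = ker ∂_k / im ∂_{k+1}, so:

  H_0: rank C_0 − rank ∂_1 = 4 − 3 = 1, and the invariant factors of ∂_1 are all 1, so H_0 = Z.
  H_1: rank ker ∂_1 − rank ∂_2 = (4 − 3) − 0 = 1, and there is no ∂_2, so H_1 = Z.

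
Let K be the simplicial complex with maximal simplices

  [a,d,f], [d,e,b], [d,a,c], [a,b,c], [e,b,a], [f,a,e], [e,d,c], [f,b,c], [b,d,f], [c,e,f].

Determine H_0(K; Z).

H_0 = Z.

Fix the vertex order a < b < c < d < e < f and write every simplex with vertices in increasing order. Then dim K = 2 and the simplices of K are:

  0-simplices (6): a, b, c, d, e, f
  1-simplices (15): ab, ac, ad, ae, af, bc, bd, be, bf, cd, ce, cf, de, df, ef
  2-simplices (10): abc, abe, acd, adf, aef, bcf, bde, bdf, cde, cef

giving chain groups C_0 ≅ Z^6, C_1 ≅ Z^15, C_2 ≅ Z^10.

∂_1: C_1 → C_0 maps an edge to its endpoints' difference, ∂[p,q] = q − p. For instance
  ∂ae = e − a.
The resulting 6×15 matrix has rank 5, and its Smith normal form has invariant factors (1,1,1,1,1).

∂_2: C_2 → C_1 sends each 2-simplex [p,q,r] to [q,r] − [p,r] + [p,q]. For instance
  ∂bdf = df − bf + bd,
  ∂aef = ef − af + ae.
This gives a 15×10 integer matrix of rank 10; reducing to Smith normal form yields diagonal entries (1,1,1,1,1,1,1,1,1,2).

From H_k ≅ ker(∂_k) / im(∂_{k+1}) we obtain:

  H_0: rank C_0 − rank ∂_1 = 6 − 5 = 1, and the invariant factors of ∂_1 are all 1, so H_0 = Z.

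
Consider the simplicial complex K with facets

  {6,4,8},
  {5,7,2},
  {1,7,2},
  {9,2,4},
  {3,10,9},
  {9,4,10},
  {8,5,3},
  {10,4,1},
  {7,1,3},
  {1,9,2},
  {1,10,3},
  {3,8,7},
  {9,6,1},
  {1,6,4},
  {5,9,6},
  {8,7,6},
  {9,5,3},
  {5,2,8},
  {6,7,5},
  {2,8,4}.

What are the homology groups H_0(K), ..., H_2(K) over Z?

H_0 = Z,  H_1 = Z ⊕ Z_2,  H_2 = 0.

Take the total order 1 < 2 < 3 < 4 < 5 < 6 < 7 < 8 < 9 < 10 on the vertex set. Then K (dimension 2) consists of the simplices:

  0-simplices (10): [1], [2], [3], [4], [5], [6], [7], [8], [9], [10]
  1-simplices (30): (30 of them)
  2-simplices (20): (20 of them)

Hence C_0 ≅ Z^10, C_1 ≅ Z^30, C_2 ≅ Z^20.

∂_1: C_1 → C_0 maps an edge to its endpoints' difference, ∂[p,q] = q − p. For instance
  ∂[2,7] = [7] − [2].
The 10×30 boundary matrix has rank 9 and Smith normal form diag(1,1,1,1,1,1,1,1,1).

∂_2: C_2 → C_1 sends each 2-simplex [p,q,r] to [q,r] − [p,r] + [p,q]. For instance
  ∂[4,6,8] = [6,8] − [4,8] + [4,6],
  ∂[1,6,9] = [6,9] − [1,9] + [1,6].
This gives a 30×20 integer matrix of rank 20; reducing to Smith normal form yields diagonal entries (1,1,1,1,1,1,1,1,1,1,1,1,1,1,1,1,1,1,1,2).

Reading off H_k = ker ∂_k / im ∂_{k+1}:

  H_0: rank C_0 − rank ∂_1 = 10 − 9 = 1, and the invariant factors of ∂_1 are all 1, so H_0 = Z.
  H_1: rank ker ∂_1 − rank ∂_2 = (30 − 9) − 20 = 1, and ∂_2 has invariant factor 2 > 1, so H_1 = Z ⊕ Z_2.
  H_2: rank ker ∂_2 − rank ∂_3 = (20 − 20) − 0 = 0, and there is no ∂_3, so H_2 = 0.

(K is a triangulation of the Klein bottle.)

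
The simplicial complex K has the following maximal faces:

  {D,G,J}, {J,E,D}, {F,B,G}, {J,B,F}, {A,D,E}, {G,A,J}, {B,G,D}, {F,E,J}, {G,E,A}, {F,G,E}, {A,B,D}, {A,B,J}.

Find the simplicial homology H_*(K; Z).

Fix the vertex order A < B < D < E < F < G < J and write every simplex with vertices in increasing order. Then dim K = 2 and the simplices of K are:

  0-simplices (7): A, B, D, E, F, G, J
  1-simplices (18): AB, AD, AE, AG, AJ, BD, BF, BG, BJ, DE, DG, DJ, EF, EG, EJ, FG, FJ, GJ
  2-simplices (12): ABD, ABJ, ADE, AEG, AGJ, BDG, BFG, BFJ, DEJ, DGJ, EFG, EFJ

Hence C_0 ≅ Z^7, C_1 ≅ Z^18, C_2 ≅ Z^12.

Boundary ∂_1: C_1 → C_0 maps an edge to its endpoints' difference, ∂[p,q] = q − p.
This gives a 7×18 integer matrix of rank 6; reducing to Smith normal form yields diagonal entries (1,1,1,1,1,1).

∂_2: C_2 → C_1 acts by ∂[p,q,r] = [q,r] − [p,r] + [p,q]. For instance
  ∂BFG = FG − BG + BF,
  ∂ADE = DE − AE + AD.
The resulting 18×12 matrix has rank 12, and its Smith normal form has invariant factors (1,1,1,1,1,1,1,1,1,1,1,2).

Reading off H_k = ker ∂_k / im ∂_{k+1}:

  H_0: rank C_0 − rank ∂_1 = 7 − 6 = 1, and the invariant factors of ∂_1 are all 1, so H_0 = Z.
  H_1: rank ker ∂_1 − rank ∂_2 = (18 − 6) − 12 = 0, and ∂_2 has invariant factor 2 > 1, so H_1 = Z/2.
  H_2: rank ker ∂_2 − rank ∂_3 = (12 − 12) − 0 = 0, and there is no ∂_3, so H_2 = 0.

(K is a triangulation of the real projective plane RP^2.)

H_0 = Z,  H_1 = Z/2,  H_2 = 0.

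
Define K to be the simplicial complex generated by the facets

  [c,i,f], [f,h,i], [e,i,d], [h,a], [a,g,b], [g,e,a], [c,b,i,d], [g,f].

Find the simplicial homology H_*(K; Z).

H_0 = Z,  H_1 = Z^3,  H_2 = 0,  H_3 = 0.

Order the vertices as a < b < c < d < e < f < g < h < i. Listing each simplex with vertices in this order, K has dimension 3 with simplices:

  0-simplices (9): a, b, c, d, e, f, g, h, i
  1-simplices (19): ab, ae, ag, ah, bc, bd, bg, bi, cd, cf, ci, de, di, eg, ei, fg, fh, fi, hi
  2-simplices (9): abg, aeg, bcd, bci, bdi, cdi, cfi, dei, fhi
  3-simplices (1): bcdi

Hence C_0 ≅ Z^9, C_1 ≅ Z^19, C_2 ≅ Z^9, C_3 ≅ Z^1.

∂_1: C_1 → C_0 sends each edge [p,q] (with p < q) to q − p. For instance
  ∂fi = i − f.
The resulting 9×19 matrix has rank 8, and its Smith normal form has invariant factors (1,1,1,1,1,1,1,1).

Boundary ∂_2: C_2 → C_1 sends each 2-simplex [p,q,r] to [q,r] − [p,r] + [p,q]. For instance
  ∂dei = ei − di + de,
  ∂aeg = eg − ag + ae.
The 19×9 boundary matrix has rank 8 and Smith normal form diag(1,1,1,1,1,1,1,1).

∂_3: C_3 → C_2 sends each 3-simplex σ to the alternating sum Σ_i (−1)^i (σ with its i-th vertex removed). For instance
  ∂bcdi = cdi − bdi + bci − bcd.
This gives a 9×1 integer matrix of rank 1; reducing to Smith normal form yields diagonal entries (1).

Computing H_k = (kernel of ∂_k) / (image of ∂_{k+1}):

  H_0: rank C_0 − rank ∂_1 = 9 − 8 = 1, and the invariant factors of ∂_1 are all 1, so H_0 = Z.
  H_1: rank ker ∂_1 − rank ∂_2 = (19 − 8) − 8 = 3, and the invariant factors of ∂_2 are all 1, so H_1 = Z^3.
  H_2: rank ker ∂_2 − rank ∂_3 = (9 − 8) − 1 = 0, and the invariant factors of ∂_3 are all 1, so H_2 = 0.
  H_3: rank ker ∂_3 − rank ∂_4 = (1 − 1) − 0 = 0, and there is no ∂_4, so H_3 = 0.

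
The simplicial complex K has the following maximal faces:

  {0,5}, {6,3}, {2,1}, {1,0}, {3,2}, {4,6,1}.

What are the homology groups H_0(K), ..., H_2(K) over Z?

H_0 = Z,  H_1 = Z,  H_2 = 0.

Fix the vertex order 0 < 1 < 2 < 3 < 4 < 5 < 6 and write every simplex with vertices in increasing order. Then dim K = 2 and the simplices of K are:

  0-simplices (7): [0], [1], [2], [3], [4], [5], [6]
  1-simplices (8): [0,1], [0,5], [1,2], [1,4], [1,6], [2,3], [3,6], [4,6]
  2-simplices (1): [1,4,6]

giving chain groups C_0 ≅ Z^7, C_1 ≅ Z^8, C_2 ≅ Z^1.

The boundary map ∂_1: C_1 → C_0 maps an edge to its endpoints' difference, ∂[p,q] = q − p.
The 7×8 boundary matrix has rank 6 and Smith normal form diag(1,1,1,1,1,1).

Boundary ∂_2: C_2 → C_1 sends each 2-simplex [p,q,r] to [q,r] − [p,r] + [p,q]. For instance
  ∂[1,4,6] = [4,6] − [1,6] + [1,4].
This gives a 8×1 integer matrix of rank 1; reducing to Smith normal form yields diagonal entries (1).

Now H_k = ker ∂_k / im ∂_{k+1}, so:

  H_0: rank C_0 − rank ∂_1 = 7 − 6 = 1, and the invariant factors of ∂_1 are all 1, so H_0 = Z.
  H_1: rank ker ∂_1 − rank ∂_2 = (8 − 6) − 1 = 1, and the invariant factors of ∂_2 are all 1, so H_1 = Z.
  H_2: rank ker ∂_2 − rank ∂_3 = (1 − 1) − 0 = 0, and there is no ∂_3, so H_2 = 0.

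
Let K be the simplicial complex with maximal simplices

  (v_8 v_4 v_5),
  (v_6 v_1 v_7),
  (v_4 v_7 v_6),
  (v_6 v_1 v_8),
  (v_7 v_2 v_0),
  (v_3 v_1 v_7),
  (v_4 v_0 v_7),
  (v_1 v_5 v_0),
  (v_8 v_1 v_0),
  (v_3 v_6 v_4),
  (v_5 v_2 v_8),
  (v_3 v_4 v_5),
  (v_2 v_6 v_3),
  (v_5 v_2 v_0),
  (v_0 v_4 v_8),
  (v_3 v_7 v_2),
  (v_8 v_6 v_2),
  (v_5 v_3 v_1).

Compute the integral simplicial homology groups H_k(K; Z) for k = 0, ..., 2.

K has 9 vertices, 27 edges, 18 triangles.
rank ∂_0 = 0, rank ∂_1 = 8 ⇒ b_0 = 9 − 0 − 8 = 1; all invariant factors of ∂_1 are 1 so no torsion. So H_0 ≅ Z.
rank ∂_1 = 8, rank ∂_2 = 18 ⇒ b_1 = 27 − 8 − 18 = 1; ∂_2 has invariant factor(s) [2] giving torsion. So H_1 ≅ Z ⊕ Z/2.
rank ∂_2 = 18, rank ∂_3 = 0 ⇒ b_2 = 18 − 18 − 0 = 0. So H_2 ≅ 0.

H_0 = Z,  H_1 = Z ⊕ Z/2,  H_2 = 0.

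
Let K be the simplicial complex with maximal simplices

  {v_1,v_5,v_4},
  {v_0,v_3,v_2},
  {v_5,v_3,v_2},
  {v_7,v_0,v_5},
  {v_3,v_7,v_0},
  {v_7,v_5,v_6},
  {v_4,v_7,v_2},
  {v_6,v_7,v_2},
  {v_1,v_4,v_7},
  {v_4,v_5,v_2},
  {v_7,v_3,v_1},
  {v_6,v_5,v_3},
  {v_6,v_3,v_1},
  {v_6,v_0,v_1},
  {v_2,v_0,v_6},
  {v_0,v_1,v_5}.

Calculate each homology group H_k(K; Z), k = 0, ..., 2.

H_0 = Z,  H_1 = Z^2,  H_2 = Z.

Take the total order v_0 < v_1 < v_2 < v_3 < v_4 < v_5 < v_6 < v_7 on the vertex set. Then K (dimension 2) consists of the simplices:

  0-simplices (8): [v_0], [v_1], [v_2], [v_3], [v_4], [v_5], [v_6], [v_7]
  1-simplices (24): (24 of them)
  2-simplices (16): (16 of them)

so the chain groups are C_0 ≅ Z^8, C_1 ≅ Z^24, C_2 ≅ Z^16.

Boundary ∂_1: C_1 → C_0 is given by ∂[p,q] = [q] − [p]. For instance
  ∂[v_0,v_2] = [v_2] − [v_0].
The 8×24 boundary matrix has rank 7 and Smith normal form diag(1,1,1,1,1,1,1).

Boundary ∂_2: C_2 → C_1 maps a triangle to the signed sum of its edges. For instance
  ∂[v_1,v_3,v_7] = [v_3,v_7] − [v_1,v_7] + [v_1,v_3],
  ∂[v_2,v_6,v_7] = [v_6,v_7] − [v_2,v_7] + [v_2,v_6].
This gives a 24×16 integer matrix of rank 15; reducing to Smith normal form yields diagonal entries (1,1,1,1,1,1,1,1,1,1,1,1,1,1,1).

Now H_k = ker ∂_k / im ∂_{k+1}, so:

  H_0: rank C_0 − rank ∂_1 = 8 − 7 = 1, and the invariant factors of ∂_1 are all 1, so H_0 ≅ Z.
  H_1: rank ker ∂_1 − rank ∂_2 = (24 − 7) − 15 = 2, and the invariant factors of ∂_2 are all 1, so H_1 ≅ Z^2.
  H_2: rank ker ∂_2 − rank ∂_3 = (16 − 15) − 0 = 1, and there is no ∂_3, so H_2 ≅ Z.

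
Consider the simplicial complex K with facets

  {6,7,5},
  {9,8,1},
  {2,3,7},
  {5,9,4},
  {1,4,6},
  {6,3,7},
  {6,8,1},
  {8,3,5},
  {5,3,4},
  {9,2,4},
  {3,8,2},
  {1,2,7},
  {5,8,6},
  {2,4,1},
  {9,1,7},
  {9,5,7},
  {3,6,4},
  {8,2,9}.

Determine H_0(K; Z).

We work with the vertex ordering 1 < 2 < 3 < 4 < 5 < 6 < 7 < 8 < 9. The simplices of K, each written with vertices in increasing order, are:

  0-simplices (9): [1], [2], [3], [4], [5], [6], [7], [8], [9]
  1-simplices (27): (27 of them)
  2-simplices (18): [1,2,4], [1,2,7], [1,4,6], [1,6,8], [1,7,9], [1,8,9], [2,3,7], [2,3,8], [2,4,9], [2,8,9], [3,4,5], [3,4,6], [3,5,8], [3,6,7], [4,5,9], [5,6,7], [5,6,8], [5,7,9]

so the chain groups are C_0 ≅ Z^9, C_1 ≅ Z^27, C_2 ≅ Z^18.

Boundary ∂_1: C_1 → C_0 is given by ∂[p,q] = [q] − [p]. For instance
  ∂[3,4] = [4] − [3].
As a 9×27 matrix over Z this has rank 8, with invariant factors (1,1,1,1,1,1,1,1).

∂_2: C_2 → C_1 maps a triangle to the signed sum of its edges. For instance
  ∂[3,5,8] = [5,8] − [3,8] + [3,5],
  ∂[2,3,8] = [3,8] − [2,8] + [2,3].
As a 27×18 matrix over Z this has rank 18, with invariant factors (1,1,1,1,1,1,1,1,1,1,1,1,1,1,1,1,1,2).

Computing H_k = (kernel of ∂_k) / (image of ∂_{k+1}):

  H_0: rank C_0 − rank ∂_1 = 9 − 8 = 1, and the invariant factors of ∂_1 are all 1, so H_0 ≅ Z.

H_0 ≅ Z.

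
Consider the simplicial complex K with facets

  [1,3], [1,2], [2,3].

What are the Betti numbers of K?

Fix the vertex order 1 < 2 < 3 and write every simplex with vertices in increasing order. Then dim K = 1 and the simplices of K are:

  0-simplices (3): [1], [2], [3]
  1-simplices (3): [1,2], [1,3], [2,3]

giving chain groups C_0 ≅ Z^3, C_1 ≅ Z^3.

∂_1: C_1 → C_0 maps an edge to its endpoints' difference, ∂[p,q] = q − p.
The 3×3 boundary matrix has rank 2 and Smith normal form diag(1,1).

Computing H_k = (kernel of ∂_k) / (image of ∂_{k+1}):

  H_0: rank C_0 − rank ∂_1 = 3 − 2 = 1, and the invariant factors of ∂_1 are all 1, so H_0 ≅ Z.
  H_1: rank ker ∂_1 − rank ∂_2 = (3 − 2) − 0 = 1, and there is no ∂_2, so H_1 ≅ Z.

As a check, the Euler characteristic is 3 − 3 = 0, which agrees with 1 − 1 = 0.
(K is a triangulation of the circle S^1.)

Hence the Betti numbers are b_0 = 1, b_1 = 1.

b_0 = 1, b_1 = 1.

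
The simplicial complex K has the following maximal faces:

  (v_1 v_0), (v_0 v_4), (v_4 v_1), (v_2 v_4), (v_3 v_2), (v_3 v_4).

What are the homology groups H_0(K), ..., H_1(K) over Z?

H_0 ≅ Z,  H_1 ≅ Z^2.

We work with the vertex ordering v_0 < v_1 < v_2 < v_3 < v_4. The simplices of K, each written with vertices in increasing order, are:

  0-simplices (5): [v_0], [v_1], [v_2], [v_3], [v_4]
  1-simplices (6): [v_0,v_1], [v_0,v_4], [v_1,v_4], [v_2,v_3], [v_2,v_4], [v_3,v_4]

so the chain groups are C_0 ≅ Z^5, C_1 ≅ Z^6.

The boundary map ∂_1: C_1 → C_0 sends each edge [p,q] (with p < q) to q − p. For instance
  ∂[v_0,v_1] = [v_1] − [v_0].
The 5×6 boundary matrix has rank 4 and Smith normal form diag(1,1,1,1).

From H_k ≅ ker(∂_k) / im(∂_{k+1}) we obtain:

  H_0: rank C_0 − rank ∂_1 = 5 − 4 = 1, and the invariant factors of ∂_1 are all 1, so H_0 = Z.
  H_1: rank ker ∂_1 − rank ∂_2 = (6 − 4) − 0 = 2, and there is no ∂_2, so H_1 = Z^2.

(K is a triangulation of a wedge of 2 circles.)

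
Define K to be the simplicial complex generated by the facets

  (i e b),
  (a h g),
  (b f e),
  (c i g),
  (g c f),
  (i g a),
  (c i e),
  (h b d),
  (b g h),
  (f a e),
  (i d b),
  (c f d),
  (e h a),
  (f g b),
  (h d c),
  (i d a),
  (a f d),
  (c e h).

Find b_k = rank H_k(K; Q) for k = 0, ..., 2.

b_0 = 1, b_1 = 2, b_2 = 1.

Order the vertices as a < b < c < d < e < f < g < h < i. Listing each simplex with vertices in this order, K has dimension 2 with simplices:

  0-simplices (9): a, b, c, d, e, f, g, h, i
  1-simplices (27): ad, ae, af, ag, ah, ai, bd, be, bf, bg, bh, bi, cd, ce, cf, cg, ch, ci, df, dh, di, ef, eh, ei, fg, gh, gi
  2-simplices (18): adf, adi, aef, aeh, agh, agi, bdh, bdi, bef, bei, bfg, bgh, cdf, cdh, ceh, cei, cfg, cgi

Hence C_0 ≅ Z^9, C_1 ≅ Z^27, C_2 ≅ Z^18.

∂_1: C_1 → C_0 sends each edge [p,q] (with p < q) to q − p. For instance
  ∂ae = e − a.
This gives a 9×27 integer matrix of rank 8; reducing to Smith normal form yields diagonal entries (1,1,1,1,1,1,1,1).

Boundary ∂_2: C_2 → C_1 sends each 2-simplex [p,q,r] to [q,r] − [p,r] + [p,q]. For instance
  ∂bei = ei − bi + be,
  ∂bdh = dh − bh + bd.
The resulting 27×18 matrix has rank 17, and its Smith normal form has invariant factors (1,1,1,1,1,1,1,1,1,1,1,1,1,1,1,1,1).

Computing H_k = (kernel of ∂_k) / (image of ∂_{k+1}):

  H_0: rank C_0 − rank ∂_1 = 9 − 8 = 1, and the invariant factors of ∂_1 are all 1, so H_0 = Z.
  H_1: rank ker ∂_1 − rank ∂_2 = (27 − 8) − 17 = 2, and the invariant factors of ∂_2 are all 1, so H_1 = Z^2.
  H_2: rank ker ∂_2 − rank ∂_3 = (18 − 17) − 0 = 1, and there is no ∂_3, so H_2 = Z.

Hence the Betti numbers are b_0 = 1, b_1 = 2, b_2 = 1.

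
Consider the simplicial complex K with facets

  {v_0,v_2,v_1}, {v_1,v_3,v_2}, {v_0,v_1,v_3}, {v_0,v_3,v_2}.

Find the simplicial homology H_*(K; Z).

We work with the vertex ordering v_0 < v_1 < v_2 < v_3. The simplices of K, each written with vertices in increasing order, are:

  0-simplices (4): [v_0], [v_1], [v_2], [v_3]
  1-simplices (6): [v_0,v_1], [v_0,v_2], [v_0,v_3], [v_1,v_2], [v_1,v_3], [v_2,v_3]
  2-simplices (4): [v_0,v_1,v_2], [v_0,v_1,v_3], [v_0,v_2,v_3], [v_1,v_2,v_3]

giving chain groups C_0 ≅ Z^4, C_1 ≅ Z^6, C_2 ≅ Z^4.

∂_1: C_1 → C_0 is given by ∂[p,q] = [q] − [p].
This gives a 4×6 integer matrix of rank 3; reducing to Smith normal form yields diagonal entries (1,1,1).

∂_2: C_2 → C_1 sends each 2-simplex [p,q,r] to [q,r] − [p,r] + [p,q]. For instance
  ∂[v_0,v_2,v_3] = [v_2,v_3] − [v_0,v_3] + [v_0,v_2],
  ∂[v_1,v_2,v_3] = [v_2,v_3] − [v_1,v_3] + [v_1,v_2].
As a 6×4 matrix over Z this has rank 3, with invariant factors (1,1,1).

Reading off H_k = ker ∂_k / im ∂_{k+1}:

  H_0: rank C_0 − rank ∂_1 = 4 − 3 = 1, and the invariant factors of ∂_1 are all 1, so H_0 = Z.
  H_1: rank ker ∂_1 − rank ∂_2 = (6 − 3) − 3 = 0, and the invariant factors of ∂_2 are all 1, so H_1 = 0.
  H_2: rank ker ∂_2 − rank ∂_3 = (4 − 3) − 0 = 1, and there is no ∂_3, so H_2 = Z.

As a check, the Euler characteristic is 4 − 6 + 4 = 2, which agrees with 1 − 0 + 1 = 2.

H_0 = Z,  H_1 = 0,  H_2 = Z.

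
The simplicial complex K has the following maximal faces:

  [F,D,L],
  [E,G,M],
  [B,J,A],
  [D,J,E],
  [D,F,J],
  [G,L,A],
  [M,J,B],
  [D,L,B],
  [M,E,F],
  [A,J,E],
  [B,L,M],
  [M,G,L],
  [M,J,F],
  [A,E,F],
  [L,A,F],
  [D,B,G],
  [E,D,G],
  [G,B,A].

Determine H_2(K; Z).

Order the vertices as A < B < D < E < F < G < J < L < M. Listing each simplex with vertices in this order, K has dimension 2 with simplices:

  0-simplices (9): A, B, D, E, F, G, J, L, M
  1-simplices (27): AB, AE, AF, AG, AJ, AL, BD, BG, BJ, BL, BM, DE, DF, DG, DJ, DL, EF, EG, EJ, EM, FJ, FL, FM, GL, GM, JM, LM
  2-simplices (18): ABG, ABJ, AEF, AEJ, AFL, AGL, BDG, BDL, BJM, BLM, DEG, DEJ, DFJ, DFL, EFM, EGM, FJM, GLM

so the chain groups are C_0 ≅ Z^9, C_1 ≅ Z^27, C_2 ≅ Z^18.

The boundary map ∂_1: C_1 → C_0 sends each edge [p,q] (with p < q) to q − p. For instance
  ∂JM = M − J.
This gives a 9×27 integer matrix of rank 8; reducing to Smith normal form yields diagonal entries (1,1,1,1,1,1,1,1).

∂_2: C_2 → C_1 acts by ∂[p,q,r] = [q,r] − [p,r] + [p,q]. For instance
  ∂EGM = GM − EM + EG,
  ∂BDL = DL − BL + BD.
As a 27×18 matrix over Z this has rank 18, with invariant factors (1,1,1,1,1,1,1,1,1,1,1,1,1,1,1,1,1,2).

Now H_k = ker ∂_k / im ∂_{k+1}, so:

  H_2: rank ker ∂_2 − rank ∂_3 = (18 − 18) − 0 = 0, and there is no ∂_3, so H_2 = 0.

H_2 = 0.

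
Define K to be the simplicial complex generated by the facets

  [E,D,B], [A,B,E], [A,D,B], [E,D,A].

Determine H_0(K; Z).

Take the total order A < B < D < E on the vertex set. Then K (dimension 2) consists of the simplices:

  0-simplices (4): A, B, D, E
  1-simplices (6): AB, AD, AE, BD, BE, DE
  2-simplices (4): ABD, ABE, ADE, BDE

so the chain groups are C_0 ≅ Z^4, C_1 ≅ Z^6, C_2 ≅ Z^4.

Boundary ∂_1: C_1 → C_0 sends each edge [p,q] (with p < q) to q − p. For instance
  ∂BD = D − B.
The 4×6 boundary matrix has rank 3 and Smith normal form diag(1,1,1).

Boundary ∂_2: C_2 → C_1 maps a triangle to the signed sum of its edges. For instance
  ∂ABE = BE − AE + AB,
  ∂ADE = DE − AE + AD.
The resulting 6×4 matrix has rank 3, and its Smith normal form has invariant factors (1,1,1).

From H_k ≅ ker(∂_k) / im(∂_{k+1}) we obtain:

  H_0: rank C_0 − rank ∂_1 = 4 − 3 = 1, and the invariant factors of ∂_1 are all 1, so H_0 = Z.

H_0 = Z.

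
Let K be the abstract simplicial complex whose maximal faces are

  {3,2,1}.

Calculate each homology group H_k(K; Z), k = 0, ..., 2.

H_0 = Z,  H_1 = 0,  H_2 = 0.

We work with the vertex ordering 1 < 2 < 3. The simplices of K, each written with vertices in increasing order, are:

  0-simplices (3): [1], [2], [3]
  1-simplices (3): [1,2], [1,3], [2,3]
  2-simplices (1): [1,2,3]

so the chain groups are C_0 ≅ Z^3, C_1 ≅ Z^3, C_2 ≅ Z^1.

∂_1: C_1 → C_0 maps an edge to its endpoints' difference, ∂[p,q] = q − p. For instance
  ∂[2,3] = [3] − [2].
As a 3×3 matrix over Z this has rank 2, with invariant factors (1,1).

The boundary map ∂_2: C_2 → C_1 maps a triangle to the signed sum of its edges. For instance
  ∂[1,2,3] = [2,3] − [1,3] + [1,2].
As a 3×1 matrix over Z this has rank 1, with invariant factors (1).

Reading off H_k = ker ∂_k / im ∂_{k+1}:

  H_0: rank C_0 − rank ∂_1 = 3 − 2 = 1, and the invariant factors of ∂_1 are all 1, so H_0 = Z.
  H_1: rank ker ∂_1 − rank ∂_2 = (3 − 2) − 1 = 0, and the invariant factors of ∂_2 are all 1, so H_1 = 0.
  H_2: rank ker ∂_2 − rank ∂_3 = (1 − 1) − 0 = 0, and there is no ∂_3, so H_2 = 0.

As a check, the Euler characteristic is 3 − 3 + 1 = 1, which agrees with 1 − 0 + 0 = 1.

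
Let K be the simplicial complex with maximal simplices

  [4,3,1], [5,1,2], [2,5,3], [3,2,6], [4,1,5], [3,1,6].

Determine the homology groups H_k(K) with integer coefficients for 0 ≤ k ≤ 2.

Fix the vertex order 1 < 2 < 3 < 4 < 5 < 6 and write every simplex with vertices in increasing order. Then dim K = 2 and the simplices of K are:

  0-simplices (6): [1], [2], [3], [4], [5], [6]
  1-simplices (12): [1,2], [1,3], [1,4], [1,5], [1,6], [2,3], [2,5], [2,6], [3,4], [3,5], [3,6], [4,5]
  2-simplices (6): [1,2,5], [1,3,4], [1,3,6], [1,4,5], [2,3,5], [2,3,6]

giving chain groups C_0 ≅ Z^6, C_1 ≅ Z^12, C_2 ≅ Z^6.

The boundary map ∂_1: C_1 → C_0 is given by ∂[p,q] = [q] − [p]. For instance
  ∂[1,5] = [5] − [1].
As a 6×12 matrix over Z this has rank 5, with invariant factors (1,1,1,1,1).

∂_2: C_2 → C_1 acts by ∂[p,q,r] = [q,r] − [p,r] + [p,q]. For instance
  ∂[1,3,4] = [3,4] − [1,4] + [1,3],
  ∂[1,4,5] = [4,5] − [1,5] + [1,4].
As a 12×6 matrix over Z this has rank 6, with invariant factors (1,1,1,1,1,1).

Now H_k = ker ∂_k / im ∂_{k+1}, so:

  H_0: rank C_0 − rank ∂_1 = 6 − 5 = 1, and the invariant factors of ∂_1 are all 1, so H_0 = Z.
  H_1: rank ker ∂_1 − rank ∂_2 = (12 − 5) − 6 = 1, and the invariant factors of ∂_2 are all 1, so H_1 = Z.
  H_2: rank ker ∂_2 − rank ∂_3 = (6 − 6) − 0 = 0, and there is no ∂_3, so H_2 = 0.

H_0 = Z,  H_1 = Z,  H_2 = 0.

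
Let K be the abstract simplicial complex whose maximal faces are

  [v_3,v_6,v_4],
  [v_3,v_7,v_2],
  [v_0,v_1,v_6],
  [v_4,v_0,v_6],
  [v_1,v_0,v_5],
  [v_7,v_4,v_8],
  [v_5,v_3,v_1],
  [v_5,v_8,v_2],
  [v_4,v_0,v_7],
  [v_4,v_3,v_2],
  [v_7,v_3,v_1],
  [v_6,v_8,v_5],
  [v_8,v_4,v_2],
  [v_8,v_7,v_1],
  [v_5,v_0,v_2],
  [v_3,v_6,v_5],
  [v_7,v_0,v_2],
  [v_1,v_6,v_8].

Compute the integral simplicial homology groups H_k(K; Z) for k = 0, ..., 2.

H_0 ≅ Z,  H_1 ≅ Z ⊕ Z_2,  H_2 = 0.

K has 9 vertices, 27 edges, 18 triangles.
rank ∂_0 = 0, rank ∂_1 = 8 ⇒ b_0 = 9 − 0 − 8 = 1; all invariant factors of ∂_1 are 1 so no torsion. So H_0 ≅ Z.
rank ∂_1 = 8, rank ∂_2 = 18 ⇒ b_1 = 27 − 8 − 18 = 1; ∂_2 has invariant factor(s) [2] giving torsion. So H_1 ≅ Z ⊕ Z_2.
rank ∂_2 = 18, rank ∂_3 = 0 ⇒ b_2 = 18 − 18 − 0 = 0. So H_2 ≅ 0.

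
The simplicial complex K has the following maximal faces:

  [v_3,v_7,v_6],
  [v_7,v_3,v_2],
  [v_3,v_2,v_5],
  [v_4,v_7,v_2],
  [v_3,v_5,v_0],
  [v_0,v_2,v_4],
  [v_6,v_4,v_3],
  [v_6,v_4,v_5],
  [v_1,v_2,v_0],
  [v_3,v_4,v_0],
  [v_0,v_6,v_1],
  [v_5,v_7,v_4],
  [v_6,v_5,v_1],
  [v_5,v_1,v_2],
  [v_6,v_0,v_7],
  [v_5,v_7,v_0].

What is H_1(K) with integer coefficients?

H_1 ≅ Z^2.

Fix the vertex order v_0 < v_1 < v_2 < v_3 < v_4 < v_5 < v_6 < v_7 and write every simplex with vertices in increasing order. Then dim K = 2 and the simplices of K are:

  0-simplices (8): [v_0], [v_1], [v_2], [v_3], [v_4], [v_5], [v_6], [v_7]
  1-simplices (24): (24 of them)
  2-simplices (16): (16 of them)

so the chain groups are C_0 ≅ Z^8, C_1 ≅ Z^24, C_2 ≅ Z^16.

∂_1: C_1 → C_0 sends each edge [p,q] (with p < q) to q − p. For instance
  ∂[v_0,v_2] = [v_2] − [v_0].
The 8×24 boundary matrix has rank 7 and Smith normal form diag(1,1,1,1,1,1,1).

Boundary ∂_2: C_2 → C_1 maps a triangle to the signed sum of its edges. For instance
  ∂[v_0,v_3,v_5] = [v_3,v_5] − [v_0,v_5] + [v_0,v_3],
  ∂[v_0,v_2,v_4] = [v_2,v_4] − [v_0,v_4] + [v_0,v_2].
The resulting 24×16 matrix has rank 15, and its Smith normal form has invariant factors (1,1,1,1,1,1,1,1,1,1,1,1,1,1,1).

Reading off H_k = ker ∂_k / im ∂_{k+1}:

  H_1: rank ker ∂_1 − rank ∂_2 = (24 − 7) − 15 = 2, and the invariant factors of ∂_2 are all 1, so H_1 ≅ Z^2.

(K is a triangulation of the torus T^2.)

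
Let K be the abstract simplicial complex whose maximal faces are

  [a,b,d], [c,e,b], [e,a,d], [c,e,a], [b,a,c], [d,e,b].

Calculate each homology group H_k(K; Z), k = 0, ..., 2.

We work with the vertex ordering a < b < c < d < e. The simplices of K, each written with vertices in increasing order, are:

  0-simplices (5): a, b, c, d, e
  1-simplices (9): ab, ac, ad, ae, bc, bd, be, ce, de
  2-simplices (6): abc, abd, ace, ade, bce, bde

giving chain groups C_0 ≅ Z^5, C_1 ≅ Z^9, C_2 ≅ Z^6.

Boundary ∂_1: C_1 → C_0 maps an edge to its endpoints' difference, ∂[p,q] = q − p. For instance
  ∂bc = c − b.
The 5×9 boundary matrix has rank 4 and Smith normal form diag(1,1,1,1).

Boundary ∂_2: C_2 → C_1 sends each 2-simplex [p,q,r] to [q,r] − [p,r] + [p,q]. For instance
  ∂bce = ce − be + bc,
  ∂ade = de − ae + ad.
The resulting 9×6 matrix has rank 5, and its Smith normal form has invariant factors (1,1,1,1,1).

Computing H_k = (kernel of ∂_k) / (image of ∂_{k+1}):

  H_0: rank C_0 − rank ∂_1 = 5 − 4 = 1, and the invariant factors of ∂_1 are all 1, so H_0 = Z.
  H_1: rank ker ∂_1 − rank ∂_2 = (9 − 4) − 5 = 0, and the invariant factors of ∂_2 are all 1, so H_1 = 0.
  H_2: rank ker ∂_2 − rank ∂_3 = (6 − 5) − 0 = 1, and there is no ∂_3, so H_2 = Z.

H_0 ≅ Z,  H_1 = 0,  H_2 ≅ Z.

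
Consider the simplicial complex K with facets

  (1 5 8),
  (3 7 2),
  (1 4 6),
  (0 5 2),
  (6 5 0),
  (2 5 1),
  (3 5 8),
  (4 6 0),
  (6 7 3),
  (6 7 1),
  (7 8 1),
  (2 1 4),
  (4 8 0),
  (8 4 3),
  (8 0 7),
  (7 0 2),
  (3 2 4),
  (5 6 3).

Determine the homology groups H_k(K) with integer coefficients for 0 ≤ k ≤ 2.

H_0 ≅ Z,  H_1 ≅ Z^2,  H_2 ≅ Z.

Fix the vertex order 0 < 1 < 2 < 3 < 4 < 5 < 6 < 7 < 8 and write every simplex with vertices in increasing order. Then dim K = 2 and the simplices of K are:

  0-simplices (9): [0], [1], [2], [3], [4], [5], [6], [7], [8]
  1-simplices (27): (27 of them)
  2-simplices (18): [0,2,5], [0,2,7], [0,4,6], [0,4,8], [0,5,6], [0,7,8], [1,2,4], [1,2,5], [1,4,6], [1,5,8], [1,6,7], [1,7,8], [2,3,4], [2,3,7], [3,4,8], [3,5,6], [3,5,8], [3,6,7]

giving chain groups C_0 ≅ Z^9, C_1 ≅ Z^27, C_2 ≅ Z^18.

∂_1: C_1 → C_0 sends each edge [p,q] (with p < q) to q − p. For instance
  ∂[1,2] = [2] − [1].
The 9×27 boundary matrix has rank 8 and Smith normal form diag(1,1,1,1,1,1,1,1).

∂_2: C_2 → C_1 maps a triangle to the signed sum of its edges. For instance
  ∂[2,3,4] = [3,4] − [2,4] + [2,3],
  ∂[1,6,7] = [6,7] − [1,7] + [1,6].
The resulting 27×18 matrix has rank 17, and its Smith normal form has invariant factors (1,1,1,1,1,1,1,1,1,1,1,1,1,1,1,1,1).

Computing H_k = (kernel of ∂_k) / (image of ∂_{k+1}):

  H_0: rank C_0 − rank ∂_1 = 9 − 8 = 1, and the invariant factors of ∂_1 are all 1, so H_0 ≅ Z.
  H_1: rank ker ∂_1 − rank ∂_2 = (27 − 8) − 17 = 2, and the invariant factors of ∂_2 are all 1, so H_1 ≅ Z^2.
  H_2: rank ker ∂_2 − rank ∂_3 = (18 − 17) − 0 = 1, and there is no ∂_3, so H_2 ≅ Z.

(K is a triangulation of the torus T^2.)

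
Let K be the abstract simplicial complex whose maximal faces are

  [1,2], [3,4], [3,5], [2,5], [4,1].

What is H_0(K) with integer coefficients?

Take the total order 1 < 2 < 3 < 4 < 5 on the vertex set. Then K (dimension 1) consists of the simplices:

  0-simplices (5): [1], [2], [3], [4], [5]
  1-simplices (5): [1,2], [1,4], [2,5], [3,4], [3,5]

giving chain groups C_0 ≅ Z^5, C_1 ≅ Z^5.

Boundary ∂_1: C_1 → C_0 maps an edge to its endpoints' difference, ∂[p,q] = q − p. For instance
  ∂[1,4] = [4] − [1].
This gives a 5×5 integer matrix of rank 4; reducing to Smith normal form yields diagonal entries (1,1,1,1).

From H_k ≅ ker(∂_k) / im(∂_{k+1}) we obtain:

  H_0: rank C_0 − rank ∂_1 = 5 − 4 = 1, and the invariant factors of ∂_1 are all 1, so H_0 = Z.

(K is a triangulation of the circle S^1.)

H_0 = Z.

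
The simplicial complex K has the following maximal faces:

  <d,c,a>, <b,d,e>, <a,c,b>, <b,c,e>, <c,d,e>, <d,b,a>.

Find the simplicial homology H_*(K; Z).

Order the vertices as a < b < c < d < e. Listing each simplex with vertices in this order, K has dimension 2 with simplices:

  0-simplices (5): a, b, c, d, e
  1-simplices (9): ab, ac, ad, bc, bd, be, cd, ce, de
  2-simplices (6): abc, abd, acd, bce, bde, cde

Hence C_0 ≅ Z^5, C_1 ≅ Z^9, C_2 ≅ Z^6.

Boundary ∂_1: C_1 → C_0 is given by ∂[p,q] = [q] − [p]. For instance
  ∂ce = e − c.
The resulting 5×9 matrix has rank 4, and its Smith normal form has invariant factors (1,1,1,1).

Boundary ∂_2: C_2 → C_1 sends each 2-simplex [p,q,r] to [q,r] − [p,r] + [p,q]. For instance
  ∂acd = cd − ad + ac,
  ∂bce = ce − be + bc.
As a 9×6 matrix over Z this has rank 5, with invariant factors (1,1,1,1,1).

Computing H_k = (kernel of ∂_k) / (image of ∂_{k+1}):

  H_0: rank C_0 − rank ∂_1 = 5 − 4 = 1, and the invariant factors of ∂_1 are all 1, so H_0 ≅ Z.
  H_1: rank ker ∂_1 − rank ∂_2 = (9 − 4) − 5 = 0, and the invariant factors of ∂_2 are all 1, so H_1 ≅ 0.
  H_2: rank ker ∂_2 − rank ∂_3 = (6 − 5) − 0 = 1, and there is no ∂_3, so H_2 ≅ Z.

(K is a triangulation of the 2-sphere S^2.)

H_0 = Z,  H_1 = 0,  H_2 = Z.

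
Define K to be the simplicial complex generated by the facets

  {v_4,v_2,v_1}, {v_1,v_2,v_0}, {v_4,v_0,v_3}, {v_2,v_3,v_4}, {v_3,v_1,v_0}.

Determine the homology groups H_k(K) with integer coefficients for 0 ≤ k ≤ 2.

We work with the vertex ordering v_0 < v_1 < v_2 < v_3 < v_4. The simplices of K, each written with vertices in increasing order, are:

  0-simplices (5): [v_0], [v_1], [v_2], [v_3], [v_4]
  1-simplices (10): [v_0,v_1], [v_0,v_2], [v_0,v_3], [v_0,v_4], [v_1,v_2], [v_1,v_3], [v_1,v_4], [v_2,v_3], [v_2,v_4], [v_3,v_4]
  2-simplices (5): [v_0,v_1,v_2], [v_0,v_1,v_3], [v_0,v_3,v_4], [v_1,v_2,v_4], [v_2,v_3,v_4]

so the chain groups are C_0 ≅ Z^5, C_1 ≅ Z^10, C_2 ≅ Z^5.

The boundary map ∂_1: C_1 → C_0 is given by ∂[p,q] = [q] − [p].
This gives a 5×10 integer matrix of rank 4; reducing to Smith normal form yields diagonal entries (1,1,1,1).

Boundary ∂_2: C_2 → C_1 sends each 2-simplex [p,q,r] to [q,r] − [p,r] + [p,q]. For instance
  ∂[v_0,v_1,v_2] = [v_1,v_2] − [v_0,v_2] + [v_0,v_1],
  ∂[v_2,v_3,v_4] = [v_3,v_4] − [v_2,v_4] + [v_2,v_3].
As a 10×5 matrix over Z this has rank 5, with invariant factors (1,1,1,1,1).

Reading off H_k = ker ∂_k / im ∂_{k+1}:

  H_0: rank C_0 − rank ∂_1 = 5 − 4 = 1, and the invariant factors of ∂_1 are all 1, so H_0 = Z.
  H_1: rank ker ∂_1 − rank ∂_2 = (10 − 4) − 5 = 1, and the invariant factors of ∂_2 are all 1, so H_1 = Z.
  H_2: rank ker ∂_2 − rank ∂_3 = (5 − 5) − 0 = 0, and there is no ∂_3, so H_2 = 0.

As a check, the Euler characteristic is 5 − 10 + 5 = 0, which agrees with 1 − 1 + 0 = 0.

H_0 ≅ Z,  H_1 ≅ Z,  H_2 = 0.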